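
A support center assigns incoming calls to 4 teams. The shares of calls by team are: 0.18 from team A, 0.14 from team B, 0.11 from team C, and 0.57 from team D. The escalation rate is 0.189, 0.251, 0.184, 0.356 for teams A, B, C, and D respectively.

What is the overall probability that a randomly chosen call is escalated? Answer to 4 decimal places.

P(E) ≈ 0.2923

By the law of total probability,
P(E) = P(E|A)·P(A) + P(E|B)·P(B) + P(E|C)·P(C) + P(E|D)·P(D)
      = 0.189·0.18 + 0.251·0.14 + 0.184·0.11 + 0.356·0.57
      = 0.03402 + 0.03514 + 0.02024 + 0.20292 = 0.29232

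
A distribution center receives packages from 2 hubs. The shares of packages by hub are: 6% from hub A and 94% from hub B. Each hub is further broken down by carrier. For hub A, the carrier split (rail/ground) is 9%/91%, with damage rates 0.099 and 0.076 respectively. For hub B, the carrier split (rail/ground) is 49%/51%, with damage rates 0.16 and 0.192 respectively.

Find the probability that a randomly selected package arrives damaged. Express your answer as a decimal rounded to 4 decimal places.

P(D|A) = 0.09·0.099 + 0.91·0.076 = 0.00891 + 0.06916 = 0.07807
P(D|B) = 0.49·0.16 + 0.51·0.192 = 0.0784 + 0.09792 = 0.17632
By total probability over the outer partition,
P(D) = 0.06·0.07807 + 0.94·0.17632
      = 0.0046842 + 0.1657408 = 0.170425

P(D) ≈ 0.1704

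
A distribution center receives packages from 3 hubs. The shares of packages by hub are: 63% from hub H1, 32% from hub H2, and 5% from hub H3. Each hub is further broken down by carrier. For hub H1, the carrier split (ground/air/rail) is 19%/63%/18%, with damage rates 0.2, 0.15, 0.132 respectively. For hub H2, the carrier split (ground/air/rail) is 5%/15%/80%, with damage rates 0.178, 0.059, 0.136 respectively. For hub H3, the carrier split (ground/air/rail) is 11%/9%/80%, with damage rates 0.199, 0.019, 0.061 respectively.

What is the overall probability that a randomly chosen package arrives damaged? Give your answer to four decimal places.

P(D|H1) = 0.19·0.2 + 0.63·0.15 + 0.18·0.132 = 0.038 + 0.0945 + 0.02376 = 0.15626
P(D|H2) = 0.05·0.178 + 0.15·0.059 + 0.8·0.136 = 0.0089 + 0.00885 + 0.1088 = 0.12655
P(D|H3) = 0.11·0.199 + 0.09·0.019 + 0.8·0.061 = 0.02189 + 0.00171 + 0.0488 = 0.0724
Then overall,
P(D) = 0.63·0.15626 + 0.32·0.12655 + 0.05·0.0724
      = 0.0984438 + 0.040496 + 0.00362 = 0.1425598

P(D) ≈ 0.1426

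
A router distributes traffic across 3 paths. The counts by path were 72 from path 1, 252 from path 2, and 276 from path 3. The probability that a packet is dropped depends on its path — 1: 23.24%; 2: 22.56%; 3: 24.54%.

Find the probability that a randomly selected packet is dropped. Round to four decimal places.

Total: 72 + 252 + 276 = 600.
P(1) = 72/600 = 0.12. P(2) = 252/600 = 0.42. P(3) = 276/600 = 0.46.
P(L) = P(L|1)·P(1) + P(L|2)·P(2) + P(L|3)·P(3)
      = 0.2324·0.12 + 0.2256·0.42 + 0.2454·0.46
      = 0.027888 + 0.094752 + 0.112884 = 0.235524

0.2355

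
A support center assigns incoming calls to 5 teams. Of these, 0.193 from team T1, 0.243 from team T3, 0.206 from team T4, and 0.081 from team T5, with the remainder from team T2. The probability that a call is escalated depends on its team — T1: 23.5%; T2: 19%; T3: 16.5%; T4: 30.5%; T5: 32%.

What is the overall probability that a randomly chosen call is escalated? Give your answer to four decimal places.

P(T2) = 1 − (0.193 + 0.243 + 0.206 + 0.081) = 0.277.
Using total probability over the partition,
P(E) = P(E|T1)·P(T1) + P(E|T2)·P(T2) + P(E|T3)·P(T3) + P(E|T4)·P(T4) + P(E|T5)·P(T5)
      = 0.235·0.193 + 0.19·0.277 + 0.165·0.243 + 0.305·0.206 + 0.32·0.081
      = 0.045355 + 0.05263 + 0.040095 + 0.06283 + 0.02592 = 0.22683

0.2268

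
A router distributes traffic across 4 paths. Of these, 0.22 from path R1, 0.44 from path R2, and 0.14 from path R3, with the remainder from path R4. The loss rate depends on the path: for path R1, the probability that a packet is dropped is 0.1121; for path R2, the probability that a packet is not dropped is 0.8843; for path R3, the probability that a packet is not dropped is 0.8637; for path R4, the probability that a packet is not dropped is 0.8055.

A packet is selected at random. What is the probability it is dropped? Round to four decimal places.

P(L) ≈ 0.1336

P(R4) = 1 − (0.22 + 0.44 + 0.14) = 0.2.
P(L|R2) = 1 − 0.8843 = 0.1157.
P(L|R3) = 1 − 0.8637 = 0.1363.
P(L|R4) = 1 − 0.8055 = 0.1945.
By the law of total probability,
P(L) = P(L|R1)·P(R1) + P(L|R2)·P(R2) + P(L|R3)·P(R3) + P(L|R4)·P(R4)
      = 0.1121·0.22 + 0.1157·0.44 + 0.1363·0.14 + 0.1945·0.2
      = 0.024662 + 0.050908 + 0.019082 + 0.0389 = 0.133552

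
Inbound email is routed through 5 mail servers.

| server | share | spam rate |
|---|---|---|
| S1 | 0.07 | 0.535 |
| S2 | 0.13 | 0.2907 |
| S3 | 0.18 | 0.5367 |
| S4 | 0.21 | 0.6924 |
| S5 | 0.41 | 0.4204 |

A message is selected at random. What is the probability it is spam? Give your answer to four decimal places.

Using total probability over the partition,
P(S) = P(S|S1)·P(S1) + P(S|S2)·P(S2) + P(S|S3)·P(S3) + P(S|S4)·P(S4) + P(S|S5)·P(S5)
      = 0.535·0.07 + 0.2907·0.13 + 0.5367·0.18 + 0.6924·0.21 + 0.4204·0.41
      = 0.03745 + 0.037791 + 0.096606 + 0.145404 + 0.172364 = 0.489615

P(S) ≈ 0.4896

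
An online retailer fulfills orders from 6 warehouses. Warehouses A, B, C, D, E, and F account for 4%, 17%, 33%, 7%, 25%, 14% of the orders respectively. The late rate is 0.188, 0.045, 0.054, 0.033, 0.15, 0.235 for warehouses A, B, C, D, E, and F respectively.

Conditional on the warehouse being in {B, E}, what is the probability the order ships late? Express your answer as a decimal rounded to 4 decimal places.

Let S = {B, E}.
P(S) = 0.17 + 0.25 = 0.42.
P(L ∩ S) = 0.045·0.17 + 0.15·0.25 = 0.00765 + 0.0375 = 0.04515.
P(L | S) = 0.04515 / 0.42 = 0.107500…

P(L|S) ≈ 0.1075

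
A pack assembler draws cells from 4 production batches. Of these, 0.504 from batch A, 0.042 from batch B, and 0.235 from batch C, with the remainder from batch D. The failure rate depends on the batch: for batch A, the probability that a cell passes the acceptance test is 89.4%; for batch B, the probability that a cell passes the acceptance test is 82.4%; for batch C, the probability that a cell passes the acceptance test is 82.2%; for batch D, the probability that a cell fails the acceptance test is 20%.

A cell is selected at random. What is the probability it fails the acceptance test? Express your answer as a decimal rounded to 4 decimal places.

P(D) = 1 − (0.504 + 0.042 + 0.235) = 0.219.
P(F|A) = 1 − 0.894 = 0.106.
P(F|B) = 1 − 0.824 = 0.176.
P(F|C) = 1 − 0.822 = 0.178.
Using total probability over the partition,
P(F) = P(F|A)·P(A) + P(F|B)·P(B) + P(F|C)·P(C) + P(F|D)·P(D)
      = 0.106·0.504 + 0.176·0.042 + 0.178·0.235 + 0.2·0.219
      = 0.053424 + 0.007392 + 0.04183 + 0.0438 = 0.146446

0.1464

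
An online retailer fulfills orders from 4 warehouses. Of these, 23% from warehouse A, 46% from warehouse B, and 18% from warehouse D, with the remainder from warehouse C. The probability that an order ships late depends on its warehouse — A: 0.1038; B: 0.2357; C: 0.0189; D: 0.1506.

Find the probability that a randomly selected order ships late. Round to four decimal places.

P(L) ≈ 0.1619

P(C) = 1 − (0.23 + 0.46 + 0.18) = 0.13.
P(L) = P(L|A)·P(A) + P(L|B)·P(B) + P(L|C)·P(C) + P(L|D)·P(D)
      = 0.1038·0.23 + 0.2357·0.46 + 0.0189·0.13 + 0.1506·0.18
      = 0.023874 + 0.108422 + 0.002457 + 0.027108 = 0.161861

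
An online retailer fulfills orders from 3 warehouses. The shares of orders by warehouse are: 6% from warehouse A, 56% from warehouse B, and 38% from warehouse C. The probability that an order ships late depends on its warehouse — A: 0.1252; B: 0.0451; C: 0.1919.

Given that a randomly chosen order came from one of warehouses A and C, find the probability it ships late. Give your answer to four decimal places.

Let S = {A, C}.
P(S) = 0.06 + 0.38 = 0.44.
P(L ∩ S) = 0.1252·0.06 + 0.1919·0.38 = 0.007512 + 0.072922 = 0.080434.
P(L | S) = 0.080434 / 0.44 = 0.182805…

P(L|S) ≈ 0.1828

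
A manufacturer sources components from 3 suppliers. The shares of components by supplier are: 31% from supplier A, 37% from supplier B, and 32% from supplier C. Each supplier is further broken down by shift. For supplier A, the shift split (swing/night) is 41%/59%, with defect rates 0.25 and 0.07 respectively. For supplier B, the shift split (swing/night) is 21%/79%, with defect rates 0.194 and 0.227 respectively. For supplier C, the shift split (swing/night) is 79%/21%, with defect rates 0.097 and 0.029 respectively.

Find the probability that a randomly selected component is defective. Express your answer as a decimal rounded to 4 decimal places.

P(D|A) = 0.41·0.25 + 0.59·0.07 = 0.1025 + 0.0413 = 0.1438
P(D|B) = 0.21·0.194 + 0.79·0.227 = 0.04074 + 0.17933 = 0.22007
P(D|C) = 0.79·0.097 + 0.21·0.029 = 0.07663 + 0.00609 = 0.08272
Then overall,
P(D) = 0.31·0.1438 + 0.37·0.22007 + 0.32·0.08272
      = 0.044578 + 0.0814259 + 0.0264704 = 0.1524743

0.1525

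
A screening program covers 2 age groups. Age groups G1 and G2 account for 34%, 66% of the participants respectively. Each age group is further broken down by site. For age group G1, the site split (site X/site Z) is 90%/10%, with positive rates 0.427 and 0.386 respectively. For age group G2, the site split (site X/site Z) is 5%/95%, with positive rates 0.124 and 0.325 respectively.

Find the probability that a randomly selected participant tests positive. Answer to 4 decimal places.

P(T) ≈ 0.3517

P(T|G1) = 0.9·0.427 + 0.1·0.386 = 0.3843 + 0.0386 = 0.4229
P(T|G2) = 0.05·0.124 + 0.95·0.325 = 0.0062 + 0.30875 = 0.31495
By total probability over the outer partition,
P(T) = 0.34·0.4229 + 0.66·0.31495
      = 0.143786 + 0.207867 = 0.351653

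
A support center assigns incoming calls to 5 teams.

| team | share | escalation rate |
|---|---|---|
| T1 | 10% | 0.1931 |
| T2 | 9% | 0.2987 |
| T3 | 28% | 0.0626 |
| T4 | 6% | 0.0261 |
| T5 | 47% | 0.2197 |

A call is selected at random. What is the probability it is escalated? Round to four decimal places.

P(E) ≈ 0.1685

Summing over the partition,
P(E) = P(E|T1)·P(T1) + P(E|T2)·P(T2) + P(E|T3)·P(T3) + P(E|T4)·P(T4) + P(E|T5)·P(T5)
      = 0.1931·0.1 + 0.2987·0.09 + 0.0626·0.28 + 0.0261·0.06 + 0.2197·0.47
      = 0.01931 + 0.026883 + 0.017528 + 0.001566 + 0.103259 = 0.168546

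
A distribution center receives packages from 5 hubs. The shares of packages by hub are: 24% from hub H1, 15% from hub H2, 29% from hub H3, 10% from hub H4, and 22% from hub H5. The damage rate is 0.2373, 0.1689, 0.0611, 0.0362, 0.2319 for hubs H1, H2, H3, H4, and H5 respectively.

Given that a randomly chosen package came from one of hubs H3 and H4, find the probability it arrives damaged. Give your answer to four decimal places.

P(D|S) ≈ 0.0547

Let S = {H3, H4}.
P(S) = 0.29 + 0.1 = 0.39.
P(D ∩ S) = 0.0611·0.29 + 0.0362·0.1 = 0.017719 + 0.00362 = 0.021339.
P(D | S) = 0.021339 / 0.39 = 0.054715…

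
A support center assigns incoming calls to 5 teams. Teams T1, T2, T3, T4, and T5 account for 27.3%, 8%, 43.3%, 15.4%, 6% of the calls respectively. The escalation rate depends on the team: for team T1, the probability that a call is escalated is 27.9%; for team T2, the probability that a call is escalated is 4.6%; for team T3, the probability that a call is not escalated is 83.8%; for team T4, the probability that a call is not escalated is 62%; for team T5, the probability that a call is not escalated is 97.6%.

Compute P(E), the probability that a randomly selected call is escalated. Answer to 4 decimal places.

P(E|T3) = 1 − 0.838 = 0.162.
P(E|T4) = 1 − 0.62 = 0.38.
P(E|T5) = 1 − 0.976 = 0.024.
P(E) = P(E|T1)·P(T1) + P(E|T2)·P(T2) + P(E|T3)·P(T3) + P(E|T4)·P(T4) + P(E|T5)·P(T5)
      = 0.279·0.273 + 0.046·0.08 + 0.162·0.433 + 0.38·0.154 + 0.024·0.06
      = 0.076167 + 0.00368 + 0.070146 + 0.05852 + 0.00144 = 0.209953

0.2100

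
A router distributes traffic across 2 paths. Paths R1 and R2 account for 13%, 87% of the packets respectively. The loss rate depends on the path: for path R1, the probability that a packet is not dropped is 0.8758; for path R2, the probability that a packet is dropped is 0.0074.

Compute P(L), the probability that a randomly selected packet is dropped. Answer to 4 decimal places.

P(L|R1) = 1 − 0.8758 = 0.1242.
P(L) = P(L|R1)·P(R1) + P(L|R2)·P(R2)
      = 0.1242·0.13 + 0.0074·0.87
      = 0.016146 + 0.006438 = 0.022584

P(L) ≈ 0.0226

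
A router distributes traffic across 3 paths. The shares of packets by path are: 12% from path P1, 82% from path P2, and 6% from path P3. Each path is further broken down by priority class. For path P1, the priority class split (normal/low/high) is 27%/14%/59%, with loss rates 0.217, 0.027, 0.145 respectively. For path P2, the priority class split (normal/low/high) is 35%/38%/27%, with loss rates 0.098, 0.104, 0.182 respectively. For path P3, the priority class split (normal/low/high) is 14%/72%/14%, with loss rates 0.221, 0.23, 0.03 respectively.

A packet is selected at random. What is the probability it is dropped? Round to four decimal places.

P(L|P1) = 0.27·0.217 + 0.14·0.027 + 0.59·0.145 = 0.05859 + 0.00378 + 0.08555 = 0.14792
P(L|P2) = 0.35·0.098 + 0.38·0.104 + 0.27·0.182 = 0.0343 + 0.03952 + 0.04914 = 0.12296
P(L|P3) = 0.14·0.221 + 0.72·0.23 + 0.14·0.03 = 0.03094 + 0.1656 + 0.0042 = 0.20074
By total probability over the outer partition,
P(L) = 0.12·0.14792 + 0.82·0.12296 + 0.06·0.20074
      = 0.0177504 + 0.1008272 + 0.0120444 = 0.130622

P(L) ≈ 0.1306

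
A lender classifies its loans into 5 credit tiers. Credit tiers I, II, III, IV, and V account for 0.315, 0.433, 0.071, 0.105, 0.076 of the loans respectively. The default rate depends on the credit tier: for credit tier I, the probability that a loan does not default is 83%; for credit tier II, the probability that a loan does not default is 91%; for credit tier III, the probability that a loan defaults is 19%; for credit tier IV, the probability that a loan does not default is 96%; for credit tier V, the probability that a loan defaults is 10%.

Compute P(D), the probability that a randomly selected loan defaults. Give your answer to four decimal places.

P(D) ≈ 0.1178

P(D|I) = 1 − 0.83 = 0.17.
P(D|II) = 1 − 0.91 = 0.09.
P(D|IV) = 1 − 0.96 = 0.04.
By the law of total probability,
P(D) = P(D|I)·P(I) + P(D|II)·P(II) + P(D|III)·P(III) + P(D|IV)·P(IV) + P(D|V)·P(V)
      = 0.17·0.315 + 0.09·0.433 + 0.19·0.071 + 0.04·0.105 + 0.1·0.076
      = 0.05355 + 0.03897 + 0.01349 + 0.0042 + 0.0076 = 0.11781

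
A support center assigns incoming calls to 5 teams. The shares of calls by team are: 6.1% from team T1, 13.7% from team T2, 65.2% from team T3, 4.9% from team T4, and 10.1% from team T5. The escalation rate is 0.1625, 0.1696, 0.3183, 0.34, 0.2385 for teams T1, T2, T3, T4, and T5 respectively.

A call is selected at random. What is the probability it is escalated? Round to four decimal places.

P(E) = P(E|T1)·P(T1) + P(E|T2)·P(T2) + P(E|T3)·P(T3) + P(E|T4)·P(T4) + P(E|T5)·P(T5)
      = 0.1625·0.061 + 0.1696·0.137 + 0.3183·0.652 + 0.34·0.049 + 0.2385·0.101
      = 0.0099125 + 0.0232352 + 0.2075316 + 0.01666 + 0.0240885 = 0.2814278

P(E) ≈ 0.2814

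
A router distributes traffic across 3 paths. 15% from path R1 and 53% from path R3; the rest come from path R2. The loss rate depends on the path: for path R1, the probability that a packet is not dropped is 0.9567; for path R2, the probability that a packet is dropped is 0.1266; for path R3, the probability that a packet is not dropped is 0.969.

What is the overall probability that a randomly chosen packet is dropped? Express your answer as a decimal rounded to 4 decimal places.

P(L) ≈ 0.0634

P(R2) = 1 − (0.15 + 0.53) = 0.32.
P(L|R1) = 1 − 0.9567 = 0.0433.
P(L|R3) = 1 − 0.969 = 0.031.
P(L) = P(L|R1)·P(R1) + P(L|R2)·P(R2) + P(L|R3)·P(R3)
      = 0.0433·0.15 + 0.1266·0.32 + 0.031·0.53
      = 0.006495 + 0.040512 + 0.01643 = 0.063437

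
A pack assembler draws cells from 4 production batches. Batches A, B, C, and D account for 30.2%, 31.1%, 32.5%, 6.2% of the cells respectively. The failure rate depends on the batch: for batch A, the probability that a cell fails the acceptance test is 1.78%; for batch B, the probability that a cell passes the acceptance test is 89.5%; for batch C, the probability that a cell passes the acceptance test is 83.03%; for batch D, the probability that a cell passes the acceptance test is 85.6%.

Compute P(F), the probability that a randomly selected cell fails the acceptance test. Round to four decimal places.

P(F) ≈ 0.1021

P(F|B) = 1 − 0.895 = 0.105.
P(F|C) = 1 − 0.8303 = 0.1697.
P(F|D) = 1 − 0.856 = 0.144.
By the law of total probability,
P(F) = P(F|A)·P(A) + P(F|B)·P(B) + P(F|C)·P(C) + P(F|D)·P(D)
      = 0.0178·0.302 + 0.105·0.311 + 0.1697·0.325 + 0.144·0.062
      = 0.0053756 + 0.032655 + 0.0551525 + 0.008928 = 0.1021111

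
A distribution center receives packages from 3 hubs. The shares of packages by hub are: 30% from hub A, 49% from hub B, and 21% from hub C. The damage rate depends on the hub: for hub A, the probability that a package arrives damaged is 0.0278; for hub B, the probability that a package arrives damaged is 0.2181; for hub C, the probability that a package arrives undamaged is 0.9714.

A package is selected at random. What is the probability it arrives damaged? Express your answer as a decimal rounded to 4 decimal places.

P(D|C) = 1 − 0.9714 = 0.0286.
P(D) = P(D|A)·P(A) + P(D|B)·P(B) + P(D|C)·P(C)
      = 0.0278·0.3 + 0.2181·0.49 + 0.0286·0.21
      = 0.00834 + 0.106869 + 0.006006 = 0.121215

P(D) ≈ 0.1212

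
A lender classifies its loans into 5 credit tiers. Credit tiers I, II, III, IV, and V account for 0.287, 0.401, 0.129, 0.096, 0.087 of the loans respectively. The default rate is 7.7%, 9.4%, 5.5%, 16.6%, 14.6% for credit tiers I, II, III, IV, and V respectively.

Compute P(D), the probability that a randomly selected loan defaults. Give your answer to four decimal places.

P(D) ≈ 0.0955

By the law of total probability,
P(D) = P(D|I)·P(I) + P(D|II)·P(II) + P(D|III)·P(III) + P(D|IV)·P(IV) + P(D|V)·P(V)
      = 0.077·0.287 + 0.094·0.401 + 0.055·0.129 + 0.166·0.096 + 0.146·0.087
      = 0.022099 + 0.037694 + 0.007095 + 0.015936 + 0.012702 = 0.095526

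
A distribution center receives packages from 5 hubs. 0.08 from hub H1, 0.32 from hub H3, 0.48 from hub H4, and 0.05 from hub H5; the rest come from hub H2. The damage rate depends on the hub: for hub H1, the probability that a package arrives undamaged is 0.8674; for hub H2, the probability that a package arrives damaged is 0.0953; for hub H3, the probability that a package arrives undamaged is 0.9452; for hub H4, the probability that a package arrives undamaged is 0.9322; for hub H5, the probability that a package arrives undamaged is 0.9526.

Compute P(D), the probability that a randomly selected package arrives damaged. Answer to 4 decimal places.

P(D) ≈ 0.0697

P(H2) = 1 − (0.08 + 0.32 + 0.48 + 0.05) = 0.07.
P(D|H1) = 1 − 0.8674 = 0.1326.
P(D|H3) = 1 − 0.9452 = 0.0548.
P(D|H4) = 1 − 0.9322 = 0.0678.
P(D|H5) = 1 − 0.9526 = 0.0474.
P(D) = P(D|H1)·P(H1) + P(D|H2)·P(H2) + P(D|H3)·P(H3) + P(D|H4)·P(H4) + P(D|H5)·P(H5)
      = 0.1326·0.08 + 0.0953·0.07 + 0.0548·0.32 + 0.0678·0.48 + 0.0474·0.05
      = 0.010608 + 0.006671 + 0.017536 + 0.032544 + 0.00237 = 0.069729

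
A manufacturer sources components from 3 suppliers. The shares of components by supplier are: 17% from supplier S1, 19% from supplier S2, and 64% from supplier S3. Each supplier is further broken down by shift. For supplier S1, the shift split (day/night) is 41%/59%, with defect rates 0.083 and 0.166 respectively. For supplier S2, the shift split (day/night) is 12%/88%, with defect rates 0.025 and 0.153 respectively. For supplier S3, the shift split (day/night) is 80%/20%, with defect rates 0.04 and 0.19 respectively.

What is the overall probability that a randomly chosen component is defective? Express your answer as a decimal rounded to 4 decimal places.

P(D|S1) = 0.41·0.083 + 0.59·0.166 = 0.03403 + 0.09794 = 0.13197
P(D|S2) = 0.12·0.025 + 0.88·0.153 = 0.003 + 0.13464 = 0.13764
P(D|S3) = 0.8·0.04 + 0.2·0.19 = 0.032 + 0.038 = 0.07
By total probability over the outer partition,
P(D) = 0.17·0.13197 + 0.19·0.13764 + 0.64·0.07
      = 0.0224349 + 0.0261516 + 0.0448 = 0.0933865

P(D) ≈ 0.0934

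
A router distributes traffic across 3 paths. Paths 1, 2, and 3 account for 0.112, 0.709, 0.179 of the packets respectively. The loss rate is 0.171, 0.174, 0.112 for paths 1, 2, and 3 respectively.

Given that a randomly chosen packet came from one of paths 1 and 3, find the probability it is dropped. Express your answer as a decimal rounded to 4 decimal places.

Let S = {1, 3}.
P(S) = 0.112 + 0.179 = 0.291.
P(L ∩ S) = 0.171·0.112 + 0.112·0.179 = 0.019152 + 0.020048 = 0.0392.
P(L | S) = 0.0392 / 0.291 = 0.134708…

0.1347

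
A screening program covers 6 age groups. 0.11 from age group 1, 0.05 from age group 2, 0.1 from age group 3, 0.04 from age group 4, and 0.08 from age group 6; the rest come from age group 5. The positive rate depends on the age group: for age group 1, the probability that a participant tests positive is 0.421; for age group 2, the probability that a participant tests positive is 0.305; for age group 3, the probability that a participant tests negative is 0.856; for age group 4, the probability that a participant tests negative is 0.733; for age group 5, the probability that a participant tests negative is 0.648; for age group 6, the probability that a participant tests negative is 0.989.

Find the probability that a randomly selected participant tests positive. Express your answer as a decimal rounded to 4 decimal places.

P(5) = 1 − (0.11 + 0.05 + 0.1 + 0.04 + 0.08) = 0.62.
P(T|3) = 1 − 0.856 = 0.144.
P(T|4) = 1 − 0.733 = 0.267.
P(T|5) = 1 − 0.648 = 0.352.
P(T|6) = 1 − 0.989 = 0.011.
P(T) = P(T|1)·P(1) + P(T|2)·P(2) + P(T|3)·P(3) + P(T|4)·P(4) + P(T|5)·P(5) + P(T|6)·P(6)
      = 0.421·0.11 + 0.305·0.05 + 0.144·0.1 + 0.267·0.04 + 0.352·0.62 + 0.011·0.08
      = 0.04631 + 0.01525 + 0.0144 + 0.01068 + 0.21824 + 0.00088 = 0.30576

P(T) ≈ 0.3058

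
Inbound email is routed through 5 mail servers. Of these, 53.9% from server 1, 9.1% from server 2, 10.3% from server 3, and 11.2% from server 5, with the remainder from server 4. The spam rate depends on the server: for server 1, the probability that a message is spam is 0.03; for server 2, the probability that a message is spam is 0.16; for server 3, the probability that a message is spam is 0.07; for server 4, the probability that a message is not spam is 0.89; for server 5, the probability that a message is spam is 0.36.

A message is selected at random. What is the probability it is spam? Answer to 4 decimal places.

0.0953

P(4) = 1 − (0.539 + 0.091 + 0.103 + 0.112) = 0.155.
P(S|4) = 1 − 0.89 = 0.11.
P(S) = P(S|1)·P(1) + P(S|2)·P(2) + P(S|3)·P(3) + P(S|4)·P(4) + P(S|5)·P(5)
      = 0.03·0.539 + 0.16·0.091 + 0.07·0.103 + 0.11·0.155 + 0.36·0.112
      = 0.01617 + 0.01456 + 0.00721 + 0.01705 + 0.04032 = 0.09531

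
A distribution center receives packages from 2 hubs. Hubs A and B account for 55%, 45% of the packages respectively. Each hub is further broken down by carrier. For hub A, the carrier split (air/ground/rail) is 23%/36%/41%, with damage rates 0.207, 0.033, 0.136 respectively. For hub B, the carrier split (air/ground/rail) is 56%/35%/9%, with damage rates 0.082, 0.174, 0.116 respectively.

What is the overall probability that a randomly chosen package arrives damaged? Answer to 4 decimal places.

P(D|A) = 0.23·0.207 + 0.36·0.033 + 0.41·0.136 = 0.04761 + 0.01188 + 0.05576 = 0.11525
P(D|B) = 0.56·0.082 + 0.35·0.174 + 0.09·0.116 = 0.04592 + 0.0609 + 0.01044 = 0.11726
By total probability over the outer partition,
P(D) = 0.55·0.11525 + 0.45·0.11726
      = 0.0633875 + 0.052767 = 0.1161545

P(D) ≈ 0.1162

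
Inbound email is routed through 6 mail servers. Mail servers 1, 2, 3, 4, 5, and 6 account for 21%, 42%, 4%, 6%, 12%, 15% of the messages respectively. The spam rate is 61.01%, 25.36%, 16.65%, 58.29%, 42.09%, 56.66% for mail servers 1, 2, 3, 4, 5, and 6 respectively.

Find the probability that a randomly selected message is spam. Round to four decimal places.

Using total probability over the partition,
P(S) = P(S|1)·P(1) + P(S|2)·P(2) + P(S|3)·P(3) + P(S|4)·P(4) + P(S|5)·P(5) + P(S|6)·P(6)
      = 0.6101·0.21 + 0.2536·0.42 + 0.1665·0.04 + 0.5829·0.06 + 0.4209·0.12 + 0.5666·0.15
      = 0.128121 + 0.106512 + 0.00666 + 0.034974 + 0.050508 + 0.08499 = 0.411765

P(S) ≈ 0.4118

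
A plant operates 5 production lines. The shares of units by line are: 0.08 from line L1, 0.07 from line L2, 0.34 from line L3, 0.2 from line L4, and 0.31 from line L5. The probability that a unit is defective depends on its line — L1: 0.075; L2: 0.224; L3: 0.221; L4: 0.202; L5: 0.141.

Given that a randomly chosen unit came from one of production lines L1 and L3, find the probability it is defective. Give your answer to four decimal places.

0.1932

Let S = {L1, L3}.
P(S) = 0.08 + 0.34 = 0.42.
P(D ∩ S) = 0.075·0.08 + 0.221·0.34 = 0.006 + 0.07514 = 0.08114.
P(D | S) = 0.08114 / 0.42 = 0.193190…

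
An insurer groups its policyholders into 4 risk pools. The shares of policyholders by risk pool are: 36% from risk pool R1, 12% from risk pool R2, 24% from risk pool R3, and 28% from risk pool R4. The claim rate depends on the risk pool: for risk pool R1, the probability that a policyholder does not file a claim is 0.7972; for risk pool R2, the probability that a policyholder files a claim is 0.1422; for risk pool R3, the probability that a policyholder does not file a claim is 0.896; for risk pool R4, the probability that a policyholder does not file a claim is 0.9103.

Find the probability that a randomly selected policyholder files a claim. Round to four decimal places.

0.1401

P(C|R1) = 1 − 0.7972 = 0.2028.
P(C|R3) = 1 − 0.896 = 0.104.
P(C|R4) = 1 − 0.9103 = 0.0897.
P(C) = P(C|R1)·P(R1) + P(C|R2)·P(R2) + P(C|R3)·P(R3) + P(C|R4)·P(R4)
      = 0.2028·0.36 + 0.1422·0.12 + 0.104·0.24 + 0.0897·0.28
      = 0.073008 + 0.017064 + 0.02496 + 0.025116 = 0.140148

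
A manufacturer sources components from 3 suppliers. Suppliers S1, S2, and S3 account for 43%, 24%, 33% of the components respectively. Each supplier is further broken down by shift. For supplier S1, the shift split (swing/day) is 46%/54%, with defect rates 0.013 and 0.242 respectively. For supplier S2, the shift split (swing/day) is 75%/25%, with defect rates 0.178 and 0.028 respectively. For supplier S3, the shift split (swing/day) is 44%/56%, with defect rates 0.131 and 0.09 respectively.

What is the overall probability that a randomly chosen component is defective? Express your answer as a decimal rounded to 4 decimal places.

P(D) ≈ 0.1281

P(D|S1) = 0.46·0.013 + 0.54·0.242 = 0.00598 + 0.13068 = 0.13666
P(D|S2) = 0.75·0.178 + 0.25·0.028 = 0.1335 + 0.007 = 0.1405
P(D|S3) = 0.44·0.131 + 0.56·0.09 = 0.05764 + 0.0504 = 0.10804
Then overall,
P(D) = 0.43·0.13666 + 0.24·0.1405 + 0.33·0.10804
      = 0.0587638 + 0.03372 + 0.0356532 = 0.128137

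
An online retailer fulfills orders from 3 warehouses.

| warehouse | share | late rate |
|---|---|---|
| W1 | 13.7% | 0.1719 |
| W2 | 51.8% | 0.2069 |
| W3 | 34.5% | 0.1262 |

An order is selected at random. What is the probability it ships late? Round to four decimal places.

0.1743

Using total probability over the partition,
P(L) = P(L|W1)·P(W1) + P(L|W2)·P(W2) + P(L|W3)·P(W3)
      = 0.1719·0.137 + 0.2069·0.518 + 0.1262·0.345
      = 0.0235503 + 0.1071742 + 0.043539 = 0.1742635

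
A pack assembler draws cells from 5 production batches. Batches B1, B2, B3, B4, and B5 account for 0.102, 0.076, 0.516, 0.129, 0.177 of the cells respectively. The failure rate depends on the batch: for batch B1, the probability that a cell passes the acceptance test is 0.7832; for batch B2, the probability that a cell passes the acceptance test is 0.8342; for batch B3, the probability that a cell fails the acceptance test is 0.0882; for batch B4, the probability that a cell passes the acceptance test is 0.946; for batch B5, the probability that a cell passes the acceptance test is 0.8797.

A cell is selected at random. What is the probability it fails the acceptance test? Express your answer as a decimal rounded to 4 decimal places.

P(F|B1) = 1 − 0.7832 = 0.2168.
P(F|B2) = 1 − 0.8342 = 0.1658.
P(F|B4) = 1 − 0.946 = 0.054.
P(F|B5) = 1 − 0.8797 = 0.1203.
P(F) = P(F|B1)·P(B1) + P(F|B2)·P(B2) + P(F|B3)·P(B3) + P(F|B4)·P(B4) + P(F|B5)·P(B5)
      = 0.2168·0.102 + 0.1658·0.076 + 0.0882·0.516 + 0.054·0.129 + 0.1203·0.177
      = 0.0221136 + 0.0126008 + 0.0455112 + 0.006966 + 0.0212931 = 0.1084847

P(F) ≈ 0.1085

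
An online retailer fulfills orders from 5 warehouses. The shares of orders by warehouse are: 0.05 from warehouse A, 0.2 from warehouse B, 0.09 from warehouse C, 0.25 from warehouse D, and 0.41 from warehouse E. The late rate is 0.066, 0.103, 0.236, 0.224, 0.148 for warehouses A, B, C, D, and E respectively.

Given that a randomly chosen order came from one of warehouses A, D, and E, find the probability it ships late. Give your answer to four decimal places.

Let S = {A, D, E}.
P(S) = 0.05 + 0.25 + 0.41 = 0.71.
P(L ∩ S) = 0.066·0.05 + 0.224·0.25 + 0.148·0.41 = 0.0033 + 0.056 + 0.06068 = 0.11998.
P(L | S) = 0.11998 / 0.71 = 0.168986…

P(L|S) ≈ 0.1690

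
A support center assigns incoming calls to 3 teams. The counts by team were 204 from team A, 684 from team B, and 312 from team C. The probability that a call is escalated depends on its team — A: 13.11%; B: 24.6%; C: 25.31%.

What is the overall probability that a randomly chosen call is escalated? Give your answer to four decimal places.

Total: 204 + 684 + 312 = 1200.
P(A) = 204/1200 = 0.17. P(B) = 684/1200 = 0.57. P(C) = 312/1200 = 0.26.
Using total probability over the partition,
P(E) = P(E|A)·P(A) + P(E|B)·P(B) + P(E|C)·P(C)
      = 0.1311·0.17 + 0.246·0.57 + 0.2531·0.26
      = 0.022287 + 0.14022 + 0.065806 = 0.228313

P(E) ≈ 0.2283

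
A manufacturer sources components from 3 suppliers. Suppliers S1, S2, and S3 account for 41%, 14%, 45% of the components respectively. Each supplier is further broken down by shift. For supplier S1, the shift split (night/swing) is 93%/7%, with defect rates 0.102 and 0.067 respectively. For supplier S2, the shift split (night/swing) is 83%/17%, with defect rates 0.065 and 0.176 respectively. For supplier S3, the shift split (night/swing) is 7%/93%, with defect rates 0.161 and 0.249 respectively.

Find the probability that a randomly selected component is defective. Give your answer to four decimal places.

P(D) ≈ 0.1618

P(D|S1) = 0.93·0.102 + 0.07·0.067 = 0.09486 + 0.00469 = 0.09955
P(D|S2) = 0.83·0.065 + 0.17·0.176 = 0.05395 + 0.02992 = 0.08387
P(D|S3) = 0.07·0.161 + 0.93·0.249 = 0.01127 + 0.23157 = 0.24284
By total probability over the outer partition,
P(D) = 0.41·0.09955 + 0.14·0.08387 + 0.45·0.24284
      = 0.0408155 + 0.0117418 + 0.109278 = 0.1618353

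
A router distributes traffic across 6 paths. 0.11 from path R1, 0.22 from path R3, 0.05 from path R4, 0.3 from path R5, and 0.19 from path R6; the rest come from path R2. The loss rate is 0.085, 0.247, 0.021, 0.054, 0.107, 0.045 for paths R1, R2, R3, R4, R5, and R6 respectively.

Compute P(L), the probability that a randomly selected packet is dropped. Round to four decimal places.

P(L) ≈ 0.0894

P(R2) = 1 − (0.11 + 0.22 + 0.05 + 0.3 + 0.19) = 0.13.
By the law of total probability,
P(L) = P(L|R1)·P(R1) + P(L|R2)·P(R2) + P(L|R3)·P(R3) + P(L|R4)·P(R4) + P(L|R5)·P(R5) + P(L|R6)·P(R6)
      = 0.085·0.11 + 0.247·0.13 + 0.021·0.22 + 0.054·0.05 + 0.107·0.3 + 0.045·0.19
      = 0.00935 + 0.03211 + 0.00462 + 0.0027 + 0.0321 + 0.00855 = 0.08943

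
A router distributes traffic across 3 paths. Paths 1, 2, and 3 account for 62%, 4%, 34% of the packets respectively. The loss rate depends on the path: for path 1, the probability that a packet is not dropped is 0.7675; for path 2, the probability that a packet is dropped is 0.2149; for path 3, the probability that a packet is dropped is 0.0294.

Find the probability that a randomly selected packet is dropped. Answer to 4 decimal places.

P(L) ≈ 0.1627

P(L|1) = 1 − 0.7675 = 0.2325.
P(L) = P(L|1)·P(1) + P(L|2)·P(2) + P(L|3)·P(3)
      = 0.2325·0.62 + 0.2149·0.04 + 0.0294·0.34
      = 0.14415 + 0.008596 + 0.009996 = 0.162742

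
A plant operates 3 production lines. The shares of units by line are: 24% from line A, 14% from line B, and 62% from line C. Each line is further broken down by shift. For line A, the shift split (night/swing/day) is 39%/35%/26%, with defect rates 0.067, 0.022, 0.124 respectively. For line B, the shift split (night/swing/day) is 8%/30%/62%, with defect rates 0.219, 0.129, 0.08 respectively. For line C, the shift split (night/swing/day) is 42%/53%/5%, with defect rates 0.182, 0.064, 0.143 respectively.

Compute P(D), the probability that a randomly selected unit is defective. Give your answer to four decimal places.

P(D|A) = 0.39·0.067 + 0.35·0.022 + 0.26·0.124 = 0.02613 + 0.0077 + 0.03224 = 0.06607
P(D|B) = 0.08·0.219 + 0.3·0.129 + 0.62·0.08 = 0.01752 + 0.0387 + 0.0496 = 0.10582
P(D|C) = 0.42·0.182 + 0.53·0.064 + 0.05·0.143 = 0.07644 + 0.03392 + 0.00715 = 0.11751
Then overall,
P(D) = 0.24·0.06607 + 0.14·0.10582 + 0.62·0.11751
      = 0.0158568 + 0.0148148 + 0.0728562 = 0.1035278

0.1035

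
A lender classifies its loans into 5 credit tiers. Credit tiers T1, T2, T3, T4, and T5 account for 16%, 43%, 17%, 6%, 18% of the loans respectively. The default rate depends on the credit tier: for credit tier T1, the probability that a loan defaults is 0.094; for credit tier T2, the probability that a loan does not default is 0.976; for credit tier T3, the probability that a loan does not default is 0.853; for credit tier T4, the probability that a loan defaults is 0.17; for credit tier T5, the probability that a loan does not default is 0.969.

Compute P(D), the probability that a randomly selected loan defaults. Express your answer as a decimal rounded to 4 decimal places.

0.0661

P(D|T2) = 1 − 0.976 = 0.024.
P(D|T3) = 1 − 0.853 = 0.147.
P(D|T5) = 1 − 0.969 = 0.031.
P(D) = P(D|T1)·P(T1) + P(D|T2)·P(T2) + P(D|T3)·P(T3) + P(D|T4)·P(T4) + P(D|T5)·P(T5)
      = 0.094·0.16 + 0.024·0.43 + 0.147·0.17 + 0.17·0.06 + 0.031·0.18
      = 0.01504 + 0.01032 + 0.02499 + 0.0102 + 0.00558 = 0.06613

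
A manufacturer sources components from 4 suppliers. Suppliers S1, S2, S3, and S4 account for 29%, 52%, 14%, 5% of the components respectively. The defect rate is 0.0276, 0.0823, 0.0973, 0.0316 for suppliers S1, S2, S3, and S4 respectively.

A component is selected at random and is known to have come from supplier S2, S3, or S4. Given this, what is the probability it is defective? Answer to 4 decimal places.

0.0817

Let S = {S2, S3, S4}.
P(S) = 0.52 + 0.14 + 0.05 = 0.71.
P(D ∩ S) = 0.0823·0.52 + 0.0973·0.14 + 0.0316·0.05 = 0.042796 + 0.013622 + 0.00158 = 0.057998.
P(D | S) = 0.057998 / 0.71 = 0.081687…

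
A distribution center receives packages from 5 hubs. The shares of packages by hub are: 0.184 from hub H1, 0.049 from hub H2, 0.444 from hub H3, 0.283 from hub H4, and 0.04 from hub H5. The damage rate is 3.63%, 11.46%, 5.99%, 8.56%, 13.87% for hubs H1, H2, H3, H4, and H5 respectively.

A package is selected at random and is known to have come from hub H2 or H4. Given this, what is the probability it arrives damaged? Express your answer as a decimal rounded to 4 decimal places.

0.0899

Let S = {H2, H4}.
P(S) = 0.049 + 0.283 = 0.332.
P(D ∩ S) = 0.1146·0.049 + 0.0856·0.283 = 0.0056154 + 0.0242248 = 0.0298402.
P(D | S) = 0.0298402 / 0.332 = 0.089880…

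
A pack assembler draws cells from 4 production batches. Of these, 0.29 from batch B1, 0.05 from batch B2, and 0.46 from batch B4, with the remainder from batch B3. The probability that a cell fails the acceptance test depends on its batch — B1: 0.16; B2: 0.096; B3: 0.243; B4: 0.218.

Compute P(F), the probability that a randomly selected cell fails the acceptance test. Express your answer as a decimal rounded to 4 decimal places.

0.2001

P(B3) = 1 − (0.29 + 0.05 + 0.46) = 0.2.
P(F) = P(F|B1)·P(B1) + P(F|B2)·P(B2) + P(F|B3)·P(B3) + P(F|B4)·P(B4)
      = 0.16·0.29 + 0.096·0.05 + 0.243·0.2 + 0.218·0.46
      = 0.0464 + 0.0048 + 0.0486 + 0.10028 = 0.20008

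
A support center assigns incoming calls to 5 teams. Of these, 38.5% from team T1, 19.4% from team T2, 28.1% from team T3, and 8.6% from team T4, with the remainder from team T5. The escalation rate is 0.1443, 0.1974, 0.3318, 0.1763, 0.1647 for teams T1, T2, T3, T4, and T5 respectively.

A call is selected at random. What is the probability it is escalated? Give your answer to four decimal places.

P(T5) = 1 − (0.385 + 0.194 + 0.281 + 0.086) = 0.054.
P(E) = P(E|T1)·P(T1) + P(E|T2)·P(T2) + P(E|T3)·P(T3) + P(E|T4)·P(T4) + P(E|T5)·P(T5)
      = 0.1443·0.385 + 0.1974·0.194 + 0.3318·0.281 + 0.1763·0.086 + 0.1647·0.054
      = 0.0555555 + 0.0382956 + 0.0932358 + 0.0151618 + 0.0088938 = 0.2111425

P(E) ≈ 0.2111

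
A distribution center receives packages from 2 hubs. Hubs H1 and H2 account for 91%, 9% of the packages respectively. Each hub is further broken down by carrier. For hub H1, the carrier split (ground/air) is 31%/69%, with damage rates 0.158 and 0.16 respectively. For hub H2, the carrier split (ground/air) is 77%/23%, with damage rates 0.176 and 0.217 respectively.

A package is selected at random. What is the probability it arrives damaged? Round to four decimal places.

P(D) ≈ 0.1617

P(D|H1) = 0.31·0.158 + 0.69·0.16 = 0.04898 + 0.1104 = 0.15938
P(D|H2) = 0.77·0.176 + 0.23·0.217 = 0.13552 + 0.04991 = 0.18543
By total probability over the outer partition,
P(D) = 0.91·0.15938 + 0.09·0.18543
      = 0.1450358 + 0.0166887 = 0.1617245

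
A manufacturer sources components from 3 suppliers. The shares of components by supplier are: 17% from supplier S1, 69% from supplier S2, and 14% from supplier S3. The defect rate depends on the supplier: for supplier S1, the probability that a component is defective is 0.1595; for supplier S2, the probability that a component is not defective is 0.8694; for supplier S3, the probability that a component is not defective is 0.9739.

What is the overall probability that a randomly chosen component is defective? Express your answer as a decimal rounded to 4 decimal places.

P(D|S2) = 1 − 0.8694 = 0.1306.
P(D|S3) = 1 − 0.9739 = 0.0261.
P(D) = P(D|S1)·P(S1) + P(D|S2)·P(S2) + P(D|S3)·P(S3)
      = 0.1595·0.17 + 0.1306·0.69 + 0.0261·0.14
      = 0.027115 + 0.090114 + 0.003654 = 0.120883

P(D) ≈ 0.1209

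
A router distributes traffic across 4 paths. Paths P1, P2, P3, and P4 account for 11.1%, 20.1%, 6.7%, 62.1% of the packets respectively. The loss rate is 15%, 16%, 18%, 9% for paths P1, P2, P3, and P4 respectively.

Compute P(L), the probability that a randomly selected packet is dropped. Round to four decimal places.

Summing over the partition,
P(L) = P(L|P1)·P(P1) + P(L|P2)·P(P2) + P(L|P3)·P(P3) + P(L|P4)·P(P4)
      = 0.15·0.111 + 0.16·0.201 + 0.18·0.067 + 0.09·0.621
      = 0.01665 + 0.03216 + 0.01206 + 0.05589 = 0.11676

0.1168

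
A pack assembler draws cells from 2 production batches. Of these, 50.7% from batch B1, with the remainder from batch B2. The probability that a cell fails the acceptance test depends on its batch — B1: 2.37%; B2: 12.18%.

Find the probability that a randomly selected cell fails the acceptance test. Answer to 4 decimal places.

0.0721

P(B2) = 1 − (0.507) = 0.493.
P(F) = P(F|B1)·P(B1) + P(F|B2)·P(B2)
      = 0.0237·0.507 + 0.1218·0.493
      = 0.0120159 + 0.0600474 = 0.0720633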